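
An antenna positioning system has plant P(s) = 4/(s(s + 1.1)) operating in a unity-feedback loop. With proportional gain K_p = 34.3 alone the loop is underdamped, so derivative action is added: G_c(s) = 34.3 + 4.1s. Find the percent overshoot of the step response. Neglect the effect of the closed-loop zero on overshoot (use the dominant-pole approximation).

Forward path: (34.3 + 4.1s)·4/(s(s+1.1)). The closed-loop characteristic equation is s² + (1.1 + 4·4.1)s + 4·34.3 = 0.
That is s² + 17.5s + 137.2 = 0, so ω_n = 11.71 rad/s and ζ = 17.5/(2·11.71) = 0.747.
%OS = 100·exp(−πζ/√(1−ζ²)) = 2.93%.

2.93%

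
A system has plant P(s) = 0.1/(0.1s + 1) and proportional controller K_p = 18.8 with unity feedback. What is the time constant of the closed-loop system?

Closed loop: T(s) = K_p·P/(1+K_p·P) = 1.88/(0.1s + 1 + 1.88), with pole at s = −(1 + 1.88)/0.1 = −28.8.
Closed-loop time constant τ = 1/28.8 = 0.0347 s.

τ = 0.0347 s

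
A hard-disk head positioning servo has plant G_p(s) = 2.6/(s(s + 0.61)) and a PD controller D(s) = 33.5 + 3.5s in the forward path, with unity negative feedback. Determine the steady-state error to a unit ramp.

The loop has one pole at the origin (type 1). Velocity error constant K_v = lim_{s→0} s·D(s)G_p(s) = 33.5·2.6/0.61 = 142.8.
Steady-state error to a unit ramp: e_ss = 1/K_v = 0.007.

0.007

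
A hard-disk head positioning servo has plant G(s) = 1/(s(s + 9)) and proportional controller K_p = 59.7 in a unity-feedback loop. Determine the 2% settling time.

From 1 + K_pG(s) = 0: s² + 9s + 59.7 = 0 ⇒ ω_n = 7.727, ζ = 0.5824.
2% settling time T_s ≈ 4/(ζω_n) = 4/4.5 = 0.889 s.

T_s ≈ 0.889 s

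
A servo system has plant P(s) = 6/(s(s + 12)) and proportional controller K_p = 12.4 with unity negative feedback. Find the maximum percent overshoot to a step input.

4.77%

The closed-loop denominator s² + 12s + 74.4 gives ω_n = √74.4 = 8.626 and ζ = 12/(2ω_n) = 0.6956.
%OS = 100·exp(−πζ/√(1−ζ²)) = 100·exp(−π·0.6956/√0.5161) = 4.77%.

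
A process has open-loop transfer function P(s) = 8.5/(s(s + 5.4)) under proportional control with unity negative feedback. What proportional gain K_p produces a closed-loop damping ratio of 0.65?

K_p = 2.03

Closed-loop characteristic equation: s² + 5.4s + K_p·8.5 = 0.
So ω_n = √(8.5K_p) and 2ζω_n = 5.4, giving ζ = 5.4/(2√(8.5K_p)).
Setting ζ = 0.65: √(8.5K_p) = 5.4/(2·0.65) = 4.154, so K_p = 17.25/8.5 = 2.03.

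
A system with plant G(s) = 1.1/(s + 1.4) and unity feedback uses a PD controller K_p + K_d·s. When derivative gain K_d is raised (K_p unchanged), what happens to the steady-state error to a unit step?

unchanged

K_d affects only the transient (the s-coefficient); the DC loop gain, and hence e_ss, depends only on K_p.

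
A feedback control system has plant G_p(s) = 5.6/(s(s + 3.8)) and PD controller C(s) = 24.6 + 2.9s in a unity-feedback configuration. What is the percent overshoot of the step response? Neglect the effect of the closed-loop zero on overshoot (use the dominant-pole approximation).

0.58%

Forward path: (24.6 + 2.9s)·5.6/(s(s+3.8)). The closed-loop characteristic equation is s² + (3.8 + 5.6·2.9)s + 5.6·24.6 = 0.
That is s² + 20.04s + 137.8 = 0, so ω_n = 11.74 rad/s and ζ = 20.04/(2·11.74) = 0.8537.
%OS = 100·exp(−πζ/√(1−ζ²)) = 0.58%.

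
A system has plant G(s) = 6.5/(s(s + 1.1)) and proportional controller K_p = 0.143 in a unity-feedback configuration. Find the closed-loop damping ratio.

With unity feedback the closed-loop characteristic equation is s² + 1.1s + 0.143·6.5 = s² + 1.1s + 0.9295 = 0.
So ω_n² = 0.9295 ⇒ ω_n = 0.9641 rad/s, and ζ = 1.1/(2ω_n) = 0.57.

ζ = 0.57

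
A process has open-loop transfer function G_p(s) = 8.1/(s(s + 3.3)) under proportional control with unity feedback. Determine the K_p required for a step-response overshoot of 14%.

From %OS = 100·exp(−πζ/√(1−ζ²)) = 14%, ζ = −ln(0.14)/√(π²+ln²(0.14)) = 0.5305.
Characteristic equation s² + 3.3s + 8.1K_p = 0 gives ζ = 3.3/(2√(8.1K_p)).
Setting ζ = 0.5305: √(8.1K_p) = 3.3/(2·0.5305) = 3.11, so K_p = 9.674/8.1 = 1.19.

K_p = 1.19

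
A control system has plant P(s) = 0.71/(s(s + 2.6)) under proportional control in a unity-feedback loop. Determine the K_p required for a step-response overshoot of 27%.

From %OS = 100·exp(−πζ/√(1−ζ²)) = 27%, ζ = −ln(0.27)/√(π²+ln²(0.27)) = 0.3847.
Characteristic equation s² + 2.6s + 0.71K_p = 0 gives ζ = 2.6/(2√(0.71K_p)).
Setting ζ = 0.3847: √(0.71K_p) = 2.6/(2·0.3847) = 3.379, so K_p = 11.42/0.71 = 16.1.

K_p = 16.1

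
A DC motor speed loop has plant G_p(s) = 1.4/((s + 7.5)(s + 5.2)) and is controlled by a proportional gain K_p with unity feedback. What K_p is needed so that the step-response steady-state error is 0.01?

The loop is type 0, so e_ss(step) = 1/(1 + K_pos) with K_pos = K_p·G_p(0).
G_p(0) = 0.0359. Require 1/(1 + K_p·0.0359) = 0.01, so 1 + 0.0359·K_p = 100.
K_p = (100 − 1)/0.0359 = 2760.

K_p = 2760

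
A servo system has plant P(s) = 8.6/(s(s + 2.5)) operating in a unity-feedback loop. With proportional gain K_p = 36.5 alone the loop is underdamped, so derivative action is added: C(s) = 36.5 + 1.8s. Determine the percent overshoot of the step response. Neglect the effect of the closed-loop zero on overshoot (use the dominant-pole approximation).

15.7%

Forward path: (36.5 + 1.8s)·8.6/(s(s+2.5)). The closed-loop characteristic equation is s² + (2.5 + 8.6·1.8)s + 8.6·36.5 = 0.
That is s² + 17.98s + 313.9 = 0, so ω_n = 17.72 rad/s and ζ = 17.98/(2·17.72) = 0.5074.
%OS = 100·exp(−πζ/√(1−ζ²)) = 15.7%.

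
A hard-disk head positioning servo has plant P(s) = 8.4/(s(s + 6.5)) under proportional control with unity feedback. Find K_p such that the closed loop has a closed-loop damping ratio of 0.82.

K_p = 1.87

Closed-loop characteristic equation: s² + 6.5s + K_p·8.4 = 0.
So ω_n = √(8.4K_p) and 2ζω_n = 6.5, giving ζ = 6.5/(2√(8.4K_p)).
Setting ζ = 0.82: √(8.4K_p) = 6.5/(2·0.82) = 3.963, so K_p = 15.71/8.4 = 1.87.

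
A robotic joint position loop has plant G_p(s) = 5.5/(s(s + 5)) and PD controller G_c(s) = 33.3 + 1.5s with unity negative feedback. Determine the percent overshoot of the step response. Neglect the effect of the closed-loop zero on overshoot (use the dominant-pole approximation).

Forward path: (33.3 + 1.5s)·5.5/(s(s+5)). The closed-loop characteristic equation is s² + (5 + 5.5·1.5)s + 5.5·33.3 = 0.
That is s² + 13.25s + 183.1 = 0, so ω_n = 13.53 rad/s and ζ = 13.25/(2·13.53) = 0.4895.
%OS = 100·exp(−πζ/√(1−ζ²)) = 17.1%.

17.1%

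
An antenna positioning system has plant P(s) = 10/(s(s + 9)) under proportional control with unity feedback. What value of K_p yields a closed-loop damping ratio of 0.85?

Closed-loop characteristic equation: s² + 9s + K_p·10 = 0.
So ω_n = √(10K_p) and 2ζω_n = 9, giving ζ = 9/(2√(10K_p)).
Setting ζ = 0.85: √(10K_p) = 9/(2·0.85) = 5.294, so K_p = 28.03/10 = 2.8.

K_p = 2.8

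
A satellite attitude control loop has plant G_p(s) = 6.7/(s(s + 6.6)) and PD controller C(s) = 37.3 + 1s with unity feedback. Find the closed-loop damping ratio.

Forward path: (37.3 + 1s)·6.7/(s(s+6.6)). The closed-loop characteristic equation is s² + (6.6 + 6.7·1)s + 6.7·37.3 = 0.
That is s² + 13.3s + 249.9 = 0, so ω_n = 15.81 rad/s and ζ = 13.3/(2·15.81) = 0.4207.

ζ = 0.421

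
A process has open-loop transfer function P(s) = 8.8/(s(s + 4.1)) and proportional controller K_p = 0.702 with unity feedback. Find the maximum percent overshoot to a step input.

The closed-loop denominator s² + 4.1s + 6.178 gives ω_n = √6.178 = 2.485 and ζ = 4.1/(2ω_n) = 0.8248.
%OS = 100·exp(−πζ/√(1−ζ²)) = 100·exp(−π·0.8248/√0.3197) = 1.02%.

1.02%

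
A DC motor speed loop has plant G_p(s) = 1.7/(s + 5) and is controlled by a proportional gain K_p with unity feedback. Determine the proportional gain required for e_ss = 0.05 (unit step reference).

K_p = 55.9

Steady-state error for a unit step on this type-0 loop is 1/(1 + K_p·G_p(0)).
G_p(0) = 0.34. Require 1/(1 + K_p·0.34) = 0.05, so 1 + 0.34·K_p = 20.
K_p = (20 − 1)/0.34 = 55.9.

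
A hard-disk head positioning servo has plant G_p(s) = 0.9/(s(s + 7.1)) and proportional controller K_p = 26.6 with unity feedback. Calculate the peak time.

T_p = 0.933 s

From 1 + K_pG_p(s) = 0: s² + 7.1s + 23.94 = 0 ⇒ ω_n = 4.893, ζ = 0.7255.
Damped frequency ω_d = ω_n√(1−ζ²) = 3.367 rad/s, so peak time T_p = π/ω_d = 0.933 s.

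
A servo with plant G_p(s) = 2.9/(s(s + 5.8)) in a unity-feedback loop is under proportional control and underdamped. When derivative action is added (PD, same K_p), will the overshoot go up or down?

The derivative term adds K·K_d to the s-coefficient of the characteristic equation, raising 2ζω_n while ω_n is unchanged; ζ increases, so overshoot decreases.

decrease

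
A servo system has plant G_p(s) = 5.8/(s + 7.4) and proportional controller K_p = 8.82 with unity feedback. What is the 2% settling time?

Closed-loop transfer function: T(s) = K_p·G_p(s)/(1 + K_p·G_p(s)) = 51.16/(s + 7.4 + 51.16) = 51.16/(s + 58.56).
Time constant τ = 1/58.56 = 0.01708 s, so the 2% settling time is about 4τ = 0.0683 s.

T_s ≈ 0.0683 s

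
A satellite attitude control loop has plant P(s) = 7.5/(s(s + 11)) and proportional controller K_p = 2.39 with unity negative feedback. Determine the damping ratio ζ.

With unity feedback the closed-loop characteristic equation is s² + 11s + 2.39·7.5 = s² + 11s + 17.93 = 0.
So ω_n² = 17.93 ⇒ ω_n = 4.234 rad/s, and ζ = 11/(2ω_n) = 1.3.

ζ = 1.3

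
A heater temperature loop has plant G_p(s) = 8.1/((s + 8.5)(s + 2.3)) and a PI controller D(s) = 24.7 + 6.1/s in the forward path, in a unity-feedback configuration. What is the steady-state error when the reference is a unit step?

0

The open loop D(s)G_p(s) has a pole at the origin (type 1), so the static position error constant is infinite and e_ss = 1/(1+∞) = 0.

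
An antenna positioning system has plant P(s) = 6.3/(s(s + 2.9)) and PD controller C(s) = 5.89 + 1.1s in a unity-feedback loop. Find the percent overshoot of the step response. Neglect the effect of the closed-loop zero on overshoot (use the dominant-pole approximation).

1.37%

Forward path: (5.89 + 1.1s)·6.3/(s(s+2.9)). The closed-loop characteristic equation is s² + (2.9 + 6.3·1.1)s + 6.3·5.89 = 0.
That is s² + 9.83s + 37.11 = 0, so ω_n = 6.092 rad/s and ζ = 9.83/(2·6.092) = 0.8069.
%OS = 100·exp(−πζ/√(1−ζ²)) = 1.37%.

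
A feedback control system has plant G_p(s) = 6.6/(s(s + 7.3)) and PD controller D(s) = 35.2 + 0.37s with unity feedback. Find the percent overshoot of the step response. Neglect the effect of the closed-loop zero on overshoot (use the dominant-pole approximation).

34.7%

Forward path: (35.2 + 0.37s)·6.6/(s(s+7.3)). The closed-loop characteristic equation is s² + (7.3 + 6.6·0.37)s + 6.6·35.2 = 0.
That is s² + 9.742s + 232.3 = 0, so ω_n = 15.24 rad/s and ζ = 9.742/(2·15.24) = 0.3196.
%OS = 100·exp(−πζ/√(1−ζ²)) = 34.7%.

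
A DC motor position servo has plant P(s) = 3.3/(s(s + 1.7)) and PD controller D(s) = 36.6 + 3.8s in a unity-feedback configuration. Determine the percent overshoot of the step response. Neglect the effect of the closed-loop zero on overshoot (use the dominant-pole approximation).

6.91%

Forward path: (36.6 + 3.8s)·3.3/(s(s+1.7)). The closed-loop characteristic equation is s² + (1.7 + 3.3·3.8)s + 3.3·36.6 = 0.
That is s² + 14.24s + 120.8 = 0, so ω_n = 10.99 rad/s and ζ = 14.24/(2·10.99) = 0.6479.
%OS = 100·exp(−πζ/√(1−ζ²)) = 6.91%.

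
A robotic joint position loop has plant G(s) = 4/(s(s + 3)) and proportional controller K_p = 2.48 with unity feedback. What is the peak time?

T_p = 1.13 s

Closed-loop characteristic equation: s² + 3s + 9.92 = 0, so ω_n = 3.15 rad/s and ζ = 3/(2·3.15) = 0.4763.
Damped frequency ω_d = ω_n√(1−ζ²) = 2.769 rad/s, so peak time T_p = π/ω_d = 1.13 s.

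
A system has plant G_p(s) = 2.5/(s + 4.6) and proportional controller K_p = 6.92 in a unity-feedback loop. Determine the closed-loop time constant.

τ = 0.0457 s

Closed-loop transfer function: T(s) = K_p·G_p(s)/(1 + K_p·G_p(s)) = 17.3/(s + 4.6 + 17.3) = 17.3/(s + 21.9).
Time constant τ = 1/21.9 = 0.0457 s.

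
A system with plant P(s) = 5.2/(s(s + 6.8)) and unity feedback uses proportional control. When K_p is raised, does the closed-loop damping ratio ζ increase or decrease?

decrease

ζ = 6.8/(2√(5.2K_p)); increasing K_p raises the denominator, so ζ falls.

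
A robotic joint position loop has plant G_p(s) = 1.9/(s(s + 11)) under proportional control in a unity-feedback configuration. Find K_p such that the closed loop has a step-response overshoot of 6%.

K_p = 35.8

From %OS = 100·exp(−πζ/√(1−ζ²)) = 6%, ζ = −ln(0.06)/√(π²+ln²(0.06)) = 0.6671.
Characteristic equation s² + 11s + 1.9K_p = 0 gives ζ = 11/(2√(1.9K_p)).
Setting ζ = 0.6671: √(1.9K_p) = 11/(2·0.6671) = 8.244, so K_p = 67.97/1.9 = 35.8.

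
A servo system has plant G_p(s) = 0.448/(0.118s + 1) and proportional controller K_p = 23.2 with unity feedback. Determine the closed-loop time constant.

τ = 0.0104 s

Closed loop: T(s) = K_p·G_p/(1+K_p·G_p) = 10.39/(0.118s + 1 + 10.39), with pole at s = −(1 + 10.39)/0.118 = −96.56.
Closed-loop time constant τ = 1/96.56 = 0.0104 s.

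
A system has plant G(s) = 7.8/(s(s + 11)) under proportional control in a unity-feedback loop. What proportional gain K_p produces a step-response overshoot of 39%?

K_p = 47

From %OS = 100·exp(−πζ/√(1−ζ²)) = 39%, ζ = −ln(0.39)/√(π²+ln²(0.39)) = 0.2871.
Characteristic equation s² + 11s + 7.8K_p = 0 gives ζ = 11/(2√(7.8K_p)).
Setting ζ = 0.2871: √(7.8K_p) = 11/(2·0.2871) = 19.16, so K_p = 367/7.8 = 47.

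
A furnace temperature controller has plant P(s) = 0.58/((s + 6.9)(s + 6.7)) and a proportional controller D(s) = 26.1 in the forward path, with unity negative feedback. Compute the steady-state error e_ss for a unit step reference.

The loop is type 0. Static position error constant K_pos = D(0)·P(0) = 26.1·0.01255 = 0.3274.
Steady-state error to a unit step: e_ss = 1/(1+K_pos) = 1/1.327 = 0.753.

0.753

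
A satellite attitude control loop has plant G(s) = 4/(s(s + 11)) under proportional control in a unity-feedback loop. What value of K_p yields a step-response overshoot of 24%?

From %OS = 100·exp(−πζ/√(1−ζ²)) = 24%, ζ = −ln(0.24)/√(π²+ln²(0.24)) = 0.4136.
Characteristic equation s² + 11s + 4K_p = 0 gives ζ = 11/(2√(4K_p)).
Setting ζ = 0.4136: √(4K_p) = 11/(2·0.4136) = 13.3, so K_p = 176.8/4 = 44.2.

K_p = 44.2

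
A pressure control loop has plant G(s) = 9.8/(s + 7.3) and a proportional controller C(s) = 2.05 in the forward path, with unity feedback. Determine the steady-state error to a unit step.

0.267

The loop is type 0. Static position error constant K_pos = C(0)·G(0) = 2.05·1.342 = 2.752.
Steady-state error to a unit step: e_ss = 1/(1+K_pos) = 1/3.752 = 0.267.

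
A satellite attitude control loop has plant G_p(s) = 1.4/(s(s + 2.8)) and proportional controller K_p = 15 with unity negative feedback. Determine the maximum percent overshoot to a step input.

36.5%

From 1 + K_pG_p(s) = 0: s² + 2.8s + 21 = 0 ⇒ ω_n = 4.583, ζ = 0.3055.
%OS = 100·exp(−πζ/√(1−ζ²)) = 100·exp(−π·0.3055/√0.9067) = 36.5%.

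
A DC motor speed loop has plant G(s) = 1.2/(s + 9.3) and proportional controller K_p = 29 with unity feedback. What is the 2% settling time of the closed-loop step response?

Closed-loop transfer function: T(s) = K_p·G(s)/(1 + K_p·G(s)) = 34.8/(s + 9.3 + 34.8) = 34.8/(s + 44.1).
Time constant τ = 1/44.1 = 0.02268 s, so the 2% settling time is about 4τ = 0.0907 s.

T_s ≈ 0.0907 s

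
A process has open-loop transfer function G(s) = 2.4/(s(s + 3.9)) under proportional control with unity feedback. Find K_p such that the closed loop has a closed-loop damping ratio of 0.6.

K_p = 4.4

Closed-loop characteristic equation: s² + 3.9s + K_p·2.4 = 0.
So ω_n = √(2.4K_p) and 2ζω_n = 3.9, giving ζ = 3.9/(2√(2.4K_p)).
Setting ζ = 0.6: √(2.4K_p) = 3.9/(2·0.6) = 3.25, so K_p = 10.56/2.4 = 4.4.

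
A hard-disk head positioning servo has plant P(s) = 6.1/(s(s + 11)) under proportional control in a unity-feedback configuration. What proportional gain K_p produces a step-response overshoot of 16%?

K_p = 19.5

From %OS = 100·exp(−πζ/√(1−ζ²)) = 16%, ζ = −ln(0.16)/√(π²+ln²(0.16)) = 0.5039.
Characteristic equation s² + 11s + 6.1K_p = 0 gives ζ = 11/(2√(6.1K_p)).
Setting ζ = 0.5039: √(6.1K_p) = 11/(2·0.5039) = 10.92, so K_p = 119.1/6.1 = 19.5.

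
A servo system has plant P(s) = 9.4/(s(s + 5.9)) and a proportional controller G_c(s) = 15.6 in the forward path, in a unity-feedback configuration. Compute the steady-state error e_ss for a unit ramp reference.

0.0402

The loop has one pole at the origin (type 1). Velocity error constant K_v = lim_{s→0} s·G_c(s)P(s) = 15.6·9.4/5.9 = 24.85.
Steady-state error to a unit ramp: e_ss = 1/K_v = 0.0402.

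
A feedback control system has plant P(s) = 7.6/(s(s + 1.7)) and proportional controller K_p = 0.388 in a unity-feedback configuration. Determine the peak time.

T_p = 2.11 s

The closed-loop denominator s² + 1.7s + 2.949 gives ω_n = √2.949 = 1.717 and ζ = 1.7/(2ω_n) = 0.495.
Damped frequency ω_d = ω_n√(1−ζ²) = 1.492 rad/s, so peak time T_p = π/ω_d = 2.11 s.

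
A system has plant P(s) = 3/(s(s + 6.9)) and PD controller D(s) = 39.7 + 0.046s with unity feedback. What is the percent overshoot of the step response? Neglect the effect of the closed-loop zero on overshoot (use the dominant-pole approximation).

Forward path: (39.7 + 0.046s)·3/(s(s+6.9)). The closed-loop characteristic equation is s² + (6.9 + 3·0.046)s + 3·39.7 = 0.
That is s² + 7.038s + 119.1 = 0, so ω_n = 10.91 rad/s and ζ = 7.038/(2·10.91) = 0.3225.
%OS = 100·exp(−πζ/√(1−ζ²)) = 34.3%.

34.3%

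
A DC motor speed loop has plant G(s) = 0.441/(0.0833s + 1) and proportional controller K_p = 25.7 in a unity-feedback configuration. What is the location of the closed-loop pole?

Closed loop: T(s) = K_p·G/(1+K_p·G) = 11.33/(0.0833s + 1 + 11.33), with pole at s = −(1 + 11.33)/0.0833 = −148.1.

s = -148.1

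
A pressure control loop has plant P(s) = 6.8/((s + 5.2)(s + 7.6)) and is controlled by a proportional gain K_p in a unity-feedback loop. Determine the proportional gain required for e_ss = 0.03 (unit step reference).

K_p = 188

For a type-0 loop with proportional control, e_ss = 1/(1 + K_p·P(0)).
P(0) = 0.1721. Require 1/(1 + K_p·0.1721) = 0.03, so 1 + 0.1721·K_p = 33.33.
K_p = (33.33 − 1)/0.1721 = 188.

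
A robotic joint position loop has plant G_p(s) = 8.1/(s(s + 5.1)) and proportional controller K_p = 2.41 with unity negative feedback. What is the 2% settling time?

T_s ≈ 1.57 s

Closed-loop characteristic equation: s² + 5.1s + 19.52 = 0, so ω_n = 4.418 rad/s and ζ = 5.1/(2·4.418) = 0.5772.
2% settling time T_s ≈ 4/(ζω_n) = 4/2.55 = 1.57 s.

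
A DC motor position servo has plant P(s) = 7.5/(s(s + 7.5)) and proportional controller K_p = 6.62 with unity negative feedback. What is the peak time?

T_p = 0.527 s

The closed-loop denominator s² + 7.5s + 49.65 gives ω_n = √49.65 = 7.046 and ζ = 7.5/(2ω_n) = 0.5322.
Damped frequency ω_d = ω_n√(1−ζ²) = 5.966 rad/s, so peak time T_p = π/ω_d = 0.527 s.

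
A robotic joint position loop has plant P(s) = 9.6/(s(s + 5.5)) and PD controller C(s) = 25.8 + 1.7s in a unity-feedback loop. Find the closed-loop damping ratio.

Forward path: (25.8 + 1.7s)·9.6/(s(s+5.5)). The closed-loop characteristic equation is s² + (5.5 + 9.6·1.7)s + 9.6·25.8 = 0.
That is s² + 21.82s + 247.7 = 0, so ω_n = 15.74 rad/s and ζ = 21.82/(2·15.74) = 0.6932.

ζ = 0.693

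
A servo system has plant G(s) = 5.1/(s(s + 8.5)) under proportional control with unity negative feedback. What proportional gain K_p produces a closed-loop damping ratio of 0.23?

K_p = 67

Closed-loop characteristic equation: s² + 8.5s + K_p·5.1 = 0.
So ω_n = √(5.1K_p) and 2ζω_n = 8.5, giving ζ = 8.5/(2√(5.1K_p)).
Setting ζ = 0.23: √(5.1K_p) = 8.5/(2·0.23) = 18.48, so K_p = 341.4/5.1 = 67.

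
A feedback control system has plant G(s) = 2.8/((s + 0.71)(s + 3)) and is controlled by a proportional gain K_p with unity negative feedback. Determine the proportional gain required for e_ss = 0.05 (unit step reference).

The loop is type 0, so e_ss(step) = 1/(1 + K_pos) with K_pos = K_p·G(0).
G(0) = 1.315. Require 1/(1 + K_p·1.315) = 0.05, so 1 + 1.315·K_p = 20.
K_p = (20 − 1)/1.315 = 14.5.

K_p = 14.5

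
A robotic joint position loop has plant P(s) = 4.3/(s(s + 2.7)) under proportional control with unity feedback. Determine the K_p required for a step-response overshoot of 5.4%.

From %OS = 100·exp(−πζ/√(1−ζ²)) = 5.4%, ζ = −ln(0.054)/√(π²+ln²(0.054)) = 0.6806.
Characteristic equation s² + 2.7s + 4.3K_p = 0 gives ζ = 2.7/(2√(4.3K_p)).
Setting ζ = 0.6806: √(4.3K_p) = 2.7/(2·0.6806) = 1.983, so K_p = 3.934/4.3 = 0.915.

K_p = 0.915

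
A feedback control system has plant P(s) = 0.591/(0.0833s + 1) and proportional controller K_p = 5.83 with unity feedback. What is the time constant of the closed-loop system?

Closed loop: T(s) = K_p·P/(1+K_p·P) = 3.446/(0.0833s + 1 + 3.446), with pole at s = −(1 + 3.446)/0.0833 = −53.37.
Closed-loop time constant τ = 1/53.37 = 0.0187 s.

τ = 0.0187 s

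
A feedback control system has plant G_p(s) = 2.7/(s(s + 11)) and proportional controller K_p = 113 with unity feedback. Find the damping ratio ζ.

1 + K_p·G_p(s) = 0 gives s² + 11s + 305.1 = 0.
So ω_n² = 305.1 ⇒ ω_n = 17.47 rad/s, and ζ = 11/(2ω_n) = 0.315.

ζ = 0.315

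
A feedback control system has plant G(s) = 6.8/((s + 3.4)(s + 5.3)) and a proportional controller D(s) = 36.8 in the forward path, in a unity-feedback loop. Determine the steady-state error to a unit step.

0.0672

The loop is type 0. Static position error constant K_pos = D(0)·G(0) = 36.8·0.3774 = 13.89.
Steady-state error to a unit step: e_ss = 1/(1+K_pos) = 1/14.89 = 0.0672.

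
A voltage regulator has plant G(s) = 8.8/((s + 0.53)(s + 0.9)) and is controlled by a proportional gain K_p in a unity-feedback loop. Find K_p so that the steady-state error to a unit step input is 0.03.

The loop is type 0, so e_ss(step) = 1/(1 + K_pos) with K_pos = K_p·G(0).
G(0) = 18.45. Require 1/(1 + K_p·18.45) = 0.03, so 1 + 18.45·K_p = 33.33.
K_p = (33.33 − 1)/18.45 = 1.75.

K_p = 1.75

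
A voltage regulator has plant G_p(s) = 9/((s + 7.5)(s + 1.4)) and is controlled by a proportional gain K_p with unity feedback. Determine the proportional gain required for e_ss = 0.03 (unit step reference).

The loop is type 0, so e_ss(step) = 1/(1 + K_pos) with K_pos = K_p·G_p(0).
G_p(0) = 0.8571. Require 1/(1 + K_p·0.8571) = 0.03, so 1 + 0.8571·K_p = 33.33.
K_p = (33.33 − 1)/0.8571 = 37.7.

K_p = 37.7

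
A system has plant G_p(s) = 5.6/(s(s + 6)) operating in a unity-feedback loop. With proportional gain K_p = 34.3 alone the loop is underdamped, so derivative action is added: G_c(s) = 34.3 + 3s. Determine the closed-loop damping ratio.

Forward path: (34.3 + 3s)·5.6/(s(s+6)). The closed-loop characteristic equation is s² + (6 + 5.6·3)s + 5.6·34.3 = 0.
That is s² + 22.8s + 192.1 = 0, so ω_n = 13.86 rad/s and ζ = 22.8/(2·13.86) = 0.8226.

ζ = 0.823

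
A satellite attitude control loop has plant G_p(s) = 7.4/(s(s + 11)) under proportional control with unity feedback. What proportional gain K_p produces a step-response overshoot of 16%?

K_p = 16.1

From %OS = 100·exp(−πζ/√(1−ζ²)) = 16%, ζ = −ln(0.16)/√(π²+ln²(0.16)) = 0.5039.
Characteristic equation s² + 11s + 7.4K_p = 0 gives ζ = 11/(2√(7.4K_p)).
Setting ζ = 0.5039: √(7.4K_p) = 11/(2·0.5039) = 10.92, so K_p = 119.1/7.4 = 16.1.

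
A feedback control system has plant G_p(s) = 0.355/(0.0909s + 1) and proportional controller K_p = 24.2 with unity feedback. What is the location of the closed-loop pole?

s = -105.5

Closed loop: T(s) = K_p·G_p/(1+K_p·G_p) = 8.591/(0.0909s + 1 + 8.591), with pole at s = −(1 + 8.591)/0.0909 = −105.5.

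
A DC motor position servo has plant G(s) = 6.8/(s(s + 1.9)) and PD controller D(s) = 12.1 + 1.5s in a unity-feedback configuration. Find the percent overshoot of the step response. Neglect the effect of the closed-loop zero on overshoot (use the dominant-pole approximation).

6.01%

Forward path: (12.1 + 1.5s)·6.8/(s(s+1.9)). The closed-loop characteristic equation is s² + (1.9 + 6.8·1.5)s + 6.8·12.1 = 0.
That is s² + 12.1s + 82.28 = 0, so ω_n = 9.071 rad/s and ζ = 12.1/(2·9.071) = 0.667.
%OS = 100·exp(−πζ/√(1−ζ²)) = 6.01%.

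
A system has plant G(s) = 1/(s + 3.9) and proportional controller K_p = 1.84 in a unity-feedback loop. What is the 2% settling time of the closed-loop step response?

T_s ≈ 0.697 s

Closed-loop transfer function: T(s) = K_p·G(s)/(1 + K_p·G(s)) = 1.84/(s + 3.9 + 1.84) = 1.84/(s + 5.74).
Time constant τ = 1/5.74 = 0.1742 s, so the 2% settling time is about 4τ = 0.697 s.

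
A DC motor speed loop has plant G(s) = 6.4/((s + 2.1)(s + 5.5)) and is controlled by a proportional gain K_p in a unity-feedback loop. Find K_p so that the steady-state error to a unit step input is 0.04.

The loop is type 0, so e_ss(step) = 1/(1 + K_pos) with K_pos = K_p·G(0).
G(0) = 0.5541. Require 1/(1 + K_p·0.5541) = 0.04, so 1 + 0.5541·K_p = 25.
K_p = (25 − 1)/0.5541 = 43.3.

K_p = 43.3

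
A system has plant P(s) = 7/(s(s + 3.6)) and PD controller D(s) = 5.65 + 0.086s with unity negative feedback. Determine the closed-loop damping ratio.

Forward path: (5.65 + 0.086s)·7/(s(s+3.6)). The closed-loop characteristic equation is s² + (3.6 + 7·0.086)s + 7·5.65 = 0.
That is s² + 4.202s + 39.55 = 0, so ω_n = 6.289 rad/s and ζ = 4.202/(2·6.289) = 0.3341.

ζ = 0.334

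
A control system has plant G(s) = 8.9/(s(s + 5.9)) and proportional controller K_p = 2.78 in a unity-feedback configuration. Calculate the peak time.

T_p = 0.784 s

From 1 + K_pG(s) = 0: s² + 5.9s + 24.74 = 0 ⇒ ω_n = 4.974, ζ = 0.5931.
Damped frequency ω_d = ω_n√(1−ζ²) = 4.005 rad/s, so peak time T_p = π/ω_d = 0.784 s.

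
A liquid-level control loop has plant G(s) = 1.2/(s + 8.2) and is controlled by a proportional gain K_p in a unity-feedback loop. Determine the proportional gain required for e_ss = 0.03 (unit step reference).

For a type-0 loop with proportional control, e_ss = 1/(1 + K_p·G(0)).
G(0) = 0.1463. Require 1/(1 + K_p·0.1463) = 0.03, so 1 + 0.1463·K_p = 33.33.
K_p = (33.33 − 1)/0.1463 = 221.

K_p = 221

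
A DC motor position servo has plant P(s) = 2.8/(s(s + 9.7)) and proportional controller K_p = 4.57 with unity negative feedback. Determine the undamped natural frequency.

1 + K_p·P(s) = 0 gives s² + 9.7s + 12.8 = 0.
Matching s² + 2ζω_n s + ω_n²: ω_n = √12.8 = 3.577 rad/s and 2ζω_n = 9.7, so ζ = 9.7/(2·3.577) = 1.36.

ω_n = 3.58 rad/s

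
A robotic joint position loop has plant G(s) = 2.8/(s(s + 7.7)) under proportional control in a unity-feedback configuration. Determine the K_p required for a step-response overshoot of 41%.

K_p = 71

From %OS = 100·exp(−πζ/√(1−ζ²)) = 41%, ζ = −ln(0.41)/√(π²+ln²(0.41)) = 0.273.
Characteristic equation s² + 7.7s + 2.8K_p = 0 gives ζ = 7.7/(2√(2.8K_p)).
Setting ζ = 0.273: √(2.8K_p) = 7.7/(2·0.273) = 14.1, so K_p = 198.9/2.8 = 71.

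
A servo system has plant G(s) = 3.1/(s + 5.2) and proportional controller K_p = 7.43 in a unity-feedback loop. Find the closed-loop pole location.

s = -28.23

Closed-loop transfer function: T(s) = K_p·G(s)/(1 + K_p·G(s)) = 23.03/(s + 5.2 + 23.03) = 23.03/(s + 28.23).
The closed-loop pole is at s = −28.23.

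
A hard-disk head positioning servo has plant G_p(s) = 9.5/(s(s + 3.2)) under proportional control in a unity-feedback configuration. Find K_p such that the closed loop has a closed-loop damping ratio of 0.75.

K_p = 0.479

Closed-loop characteristic equation: s² + 3.2s + K_p·9.5 = 0.
So ω_n = √(9.5K_p) and 2ζω_n = 3.2, giving ζ = 3.2/(2√(9.5K_p)).
Setting ζ = 0.75: √(9.5K_p) = 3.2/(2·0.75) = 2.133, so K_p = 4.551/9.5 = 0.479.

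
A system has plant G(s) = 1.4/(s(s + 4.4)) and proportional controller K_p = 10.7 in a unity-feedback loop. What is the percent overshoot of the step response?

11.4%

Closed-loop characteristic equation: s² + 4.4s + 14.98 = 0, so ω_n = 3.87 rad/s and ζ = 4.4/(2·3.87) = 0.5684.
%OS = 100·exp(−πζ/√(1−ζ²)) = 100·exp(−π·0.5684/√0.6769) = 11.4%.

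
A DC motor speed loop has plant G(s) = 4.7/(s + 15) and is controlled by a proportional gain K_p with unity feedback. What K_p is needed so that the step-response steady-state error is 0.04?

K_p = 76.6

For a type-0 loop with proportional control, e_ss = 1/(1 + K_p·G(0)).
G(0) = 0.3133. Require 1/(1 + K_p·0.3133) = 0.04, so 1 + 0.3133·K_p = 25.
K_p = (25 − 1)/0.3133 = 76.6.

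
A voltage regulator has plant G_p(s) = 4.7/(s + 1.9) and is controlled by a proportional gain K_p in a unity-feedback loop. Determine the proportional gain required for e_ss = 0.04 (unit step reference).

K_p = 9.7

For a type-0 loop with proportional control, e_ss = 1/(1 + K_p·G_p(0)).
G_p(0) = 2.474. Require 1/(1 + K_p·2.474) = 0.04, so 1 + 2.474·K_p = 25.
K_p = (25 − 1)/2.474 = 9.7.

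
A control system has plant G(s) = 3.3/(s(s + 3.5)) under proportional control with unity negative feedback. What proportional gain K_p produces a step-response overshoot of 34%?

From %OS = 100·exp(−πζ/√(1−ζ²)) = 34%, ζ = −ln(0.34)/√(π²+ln²(0.34)) = 0.3248.
Characteristic equation s² + 3.5s + 3.3K_p = 0 gives ζ = 3.5/(2√(3.3K_p)).
Setting ζ = 0.3248: √(3.3K_p) = 3.5/(2·0.3248) = 5.388, so K_p = 29.03/3.3 = 8.8.

K_p = 8.8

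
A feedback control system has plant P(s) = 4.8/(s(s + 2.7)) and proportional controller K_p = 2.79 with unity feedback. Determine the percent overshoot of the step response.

28.7%

From 1 + K_pP(s) = 0: s² + 2.7s + 13.39 = 0 ⇒ ω_n = 3.66, ζ = 0.3689.
%OS = 100·exp(−πζ/√(1−ζ²)) = 100·exp(−π·0.3689/√0.8639) = 28.7%.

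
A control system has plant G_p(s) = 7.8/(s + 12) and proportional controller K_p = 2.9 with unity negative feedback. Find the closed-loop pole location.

Closed-loop transfer function: T(s) = K_p·G_p(s)/(1 + K_p·G_p(s)) = 22.62/(s + 12 + 22.62) = 22.62/(s + 34.62).
The closed-loop pole is at s = −34.62.

s = -34.62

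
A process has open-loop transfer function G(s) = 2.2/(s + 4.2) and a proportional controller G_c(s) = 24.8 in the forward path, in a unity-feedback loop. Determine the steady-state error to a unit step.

0.0715

The loop is type 0. Static position error constant K_pos = G_c(0)·G(0) = 24.8·0.5238 = 12.99.
Steady-state error to a unit step: e_ss = 1/(1+K_pos) = 1/13.99 = 0.0715.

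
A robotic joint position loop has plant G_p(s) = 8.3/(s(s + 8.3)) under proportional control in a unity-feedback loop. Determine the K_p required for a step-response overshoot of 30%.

From %OS = 100·exp(−πζ/√(1−ζ²)) = 30%, ζ = −ln(0.3)/√(π²+ln²(0.3)) = 0.3579.
Characteristic equation s² + 8.3s + 8.3K_p = 0 gives ζ = 8.3/(2√(8.3K_p)).
Setting ζ = 0.3579: √(8.3K_p) = 8.3/(2·0.3579) = 11.6, so K_p = 134.5/8.3 = 16.2.

K_p = 16.2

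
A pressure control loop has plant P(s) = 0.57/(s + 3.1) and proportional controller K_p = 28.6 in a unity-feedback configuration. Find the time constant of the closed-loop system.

τ = 0.0515 s

Closed-loop transfer function: T(s) = K_p·P(s)/(1 + K_p·P(s)) = 16.3/(s + 3.1 + 16.3) = 16.3/(s + 19.4).
Time constant τ = 1/19.4 = 0.0515 s.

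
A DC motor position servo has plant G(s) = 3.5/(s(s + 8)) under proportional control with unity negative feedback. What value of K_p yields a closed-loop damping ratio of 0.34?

Closed-loop characteristic equation: s² + 8s + K_p·3.5 = 0.
So ω_n = √(3.5K_p) and 2ζω_n = 8, giving ζ = 8/(2√(3.5K_p)).
Setting ζ = 0.34: √(3.5K_p) = 8/(2·0.34) = 11.76, so K_p = 138.4/3.5 = 39.5.

K_p = 39.5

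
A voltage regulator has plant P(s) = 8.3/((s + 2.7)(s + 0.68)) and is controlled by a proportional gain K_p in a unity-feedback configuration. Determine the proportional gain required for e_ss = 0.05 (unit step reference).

K_p = 4.2

For a type-0 loop with proportional control, e_ss = 1/(1 + K_p·P(0)).
P(0) = 4.521. Require 1/(1 + K_p·4.521) = 0.05, so 1 + 4.521·K_p = 20.
K_p = (20 − 1)/4.521 = 4.2.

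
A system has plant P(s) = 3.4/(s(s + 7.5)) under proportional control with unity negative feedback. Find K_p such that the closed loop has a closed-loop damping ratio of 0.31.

K_p = 43

Closed-loop characteristic equation: s² + 7.5s + K_p·3.4 = 0.
So ω_n = √(3.4K_p) and 2ζω_n = 7.5, giving ζ = 7.5/(2√(3.4K_p)).
Setting ζ = 0.31: √(3.4K_p) = 7.5/(2·0.31) = 12.1, so K_p = 146.3/3.4 = 43.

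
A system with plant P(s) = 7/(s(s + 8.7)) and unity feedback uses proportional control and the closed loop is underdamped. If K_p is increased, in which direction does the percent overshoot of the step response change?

Characteristic equation s² + 8.7s + K_p·7 = 0: raising K_p raises ω_n while 2ζω_n = 8.7 is fixed, so ζ falls and overshoot grows.

increase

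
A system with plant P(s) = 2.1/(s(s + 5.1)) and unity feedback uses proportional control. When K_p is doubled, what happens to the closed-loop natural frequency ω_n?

ω_n = √(2.1·K_p), which grows with K_p.

increase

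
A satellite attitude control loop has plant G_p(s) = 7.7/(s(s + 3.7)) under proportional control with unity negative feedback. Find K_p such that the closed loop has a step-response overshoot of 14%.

K_p = 1.58

From %OS = 100·exp(−πζ/√(1−ζ²)) = 14%, ζ = −ln(0.14)/√(π²+ln²(0.14)) = 0.5305.
Characteristic equation s² + 3.7s + 7.7K_p = 0 gives ζ = 3.7/(2√(7.7K_p)).
Setting ζ = 0.5305: √(7.7K_p) = 3.7/(2·0.5305) = 3.487, so K_p = 12.16/7.7 = 1.58.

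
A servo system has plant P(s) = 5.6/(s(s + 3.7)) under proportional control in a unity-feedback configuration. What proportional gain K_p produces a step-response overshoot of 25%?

From %OS = 100·exp(−πζ/√(1−ζ²)) = 25%, ζ = −ln(0.25)/√(π²+ln²(0.25)) = 0.4037.
Characteristic equation s² + 3.7s + 5.6K_p = 0 gives ζ = 3.7/(2√(5.6K_p)).
Setting ζ = 0.4037: √(5.6K_p) = 3.7/(2·0.4037) = 4.582, so K_p = 21/5.6 = 3.75.

K_p = 3.75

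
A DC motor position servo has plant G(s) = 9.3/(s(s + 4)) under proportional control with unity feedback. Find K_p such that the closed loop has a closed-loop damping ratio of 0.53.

K_p = 1.53

Closed-loop characteristic equation: s² + 4s + K_p·9.3 = 0.
So ω_n = √(9.3K_p) and 2ζω_n = 4, giving ζ = 4/(2√(9.3K_p)).
Setting ζ = 0.53: √(9.3K_p) = 4/(2·0.53) = 3.774, so K_p = 14.24/9.3 = 1.53.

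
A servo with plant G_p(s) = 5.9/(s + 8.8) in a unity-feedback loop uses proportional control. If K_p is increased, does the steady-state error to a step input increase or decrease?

e_ss = 1/(1 + K_p·G_p(0)); a larger K_p raises the denominator, so e_ss decreases.

decrease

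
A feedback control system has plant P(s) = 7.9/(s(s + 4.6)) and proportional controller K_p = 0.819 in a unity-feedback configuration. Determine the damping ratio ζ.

ζ = 0.904

The closed-loop denominator is s(s+4.6) + 0.819·7.9 = s² + 4.6s + 6.47.
So ω_n² = 6.47 ⇒ ω_n = 2.544 rad/s, and ζ = 4.6/(2ω_n) = 0.904.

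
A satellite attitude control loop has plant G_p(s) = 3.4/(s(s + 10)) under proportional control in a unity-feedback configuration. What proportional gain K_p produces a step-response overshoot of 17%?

K_p = 30.5

From %OS = 100·exp(−πζ/√(1−ζ²)) = 17%, ζ = −ln(0.17)/√(π²+ln²(0.17)) = 0.4913.
Characteristic equation s² + 10s + 3.4K_p = 0 gives ζ = 10/(2√(3.4K_p)).
Setting ζ = 0.4913: √(3.4K_p) = 10/(2·0.4913) = 10.18, so K_p = 103.6/3.4 = 30.5.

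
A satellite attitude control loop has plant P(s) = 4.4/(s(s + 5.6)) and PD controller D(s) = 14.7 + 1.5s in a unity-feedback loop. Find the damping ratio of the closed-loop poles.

Forward path: (14.7 + 1.5s)·4.4/(s(s+5.6)). The closed-loop characteristic equation is s² + (5.6 + 4.4·1.5)s + 4.4·14.7 = 0.
That is s² + 12.2s + 64.68 = 0, so ω_n = 8.042 rad/s and ζ = 12.2/(2·8.042) = 0.7585.

ζ = 0.758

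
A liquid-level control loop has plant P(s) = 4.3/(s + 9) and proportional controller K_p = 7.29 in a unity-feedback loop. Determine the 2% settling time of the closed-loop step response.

Closed-loop transfer function: T(s) = K_p·P(s)/(1 + K_p·P(s)) = 31.35/(s + 9 + 31.35) = 31.35/(s + 40.35).
Time constant τ = 1/40.35 = 0.02478 s, so the 2% settling time is about 4τ = 0.0991 s.

T_s ≈ 0.0991 s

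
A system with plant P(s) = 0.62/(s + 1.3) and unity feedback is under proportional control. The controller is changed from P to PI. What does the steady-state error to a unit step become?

Adding integral action puts a pole at s = 0 in the forward path, raising the system type to 1; a type-1 loop has zero steady-state error to a step.

0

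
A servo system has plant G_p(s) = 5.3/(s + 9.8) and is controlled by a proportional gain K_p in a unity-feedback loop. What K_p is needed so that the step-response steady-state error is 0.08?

K_p = 21.3

For a type-0 loop with proportional control, e_ss = 1/(1 + K_p·G_p(0)).
G_p(0) = 0.5408. Require 1/(1 + K_p·0.5408) = 0.08, so 1 + 0.5408·K_p = 12.5.
K_p = (12.5 − 1)/0.5408 = 21.3.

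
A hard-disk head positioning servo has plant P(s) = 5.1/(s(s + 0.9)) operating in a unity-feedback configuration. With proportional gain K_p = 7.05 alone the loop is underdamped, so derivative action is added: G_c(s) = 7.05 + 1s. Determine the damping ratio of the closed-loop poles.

ζ = 0.5

Forward path: (7.05 + 1s)·5.1/(s(s+0.9)). The closed-loop characteristic equation is s² + (0.9 + 5.1·1)s + 5.1·7.05 = 0.
That is s² + 6s + 35.95 = 0, so ω_n = 5.996 rad/s and ζ = 6/(2·5.996) = 0.5003.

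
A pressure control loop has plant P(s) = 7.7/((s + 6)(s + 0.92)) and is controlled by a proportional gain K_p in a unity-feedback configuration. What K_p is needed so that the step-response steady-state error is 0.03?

Steady-state error for a unit step on this type-0 loop is 1/(1 + K_p·P(0)).
P(0) = 1.395. Require 1/(1 + K_p·1.395) = 0.03, so 1 + 1.395·K_p = 33.33.
K_p = (33.33 − 1)/1.395 = 23.2.

K_p = 23.2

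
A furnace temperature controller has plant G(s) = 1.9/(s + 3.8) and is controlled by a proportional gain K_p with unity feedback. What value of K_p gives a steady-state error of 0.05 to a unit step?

K_p = 38

For a type-0 loop with proportional control, e_ss = 1/(1 + K_p·G(0)).
G(0) = 0.5. Require 1/(1 + K_p·0.5) = 0.05, so 1 + 0.5·K_p = 20.
K_p = (20 − 1)/0.5 = 38.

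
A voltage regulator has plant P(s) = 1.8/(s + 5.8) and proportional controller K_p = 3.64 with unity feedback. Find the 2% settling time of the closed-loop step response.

Closed-loop transfer function: T(s) = K_p·P(s)/(1 + K_p·P(s)) = 6.552/(s + 5.8 + 6.552) = 6.552/(s + 12.35).
Time constant τ = 1/12.35 = 0.08096 s, so the 2% settling time is about 4τ = 0.324 s.

T_s ≈ 0.324 s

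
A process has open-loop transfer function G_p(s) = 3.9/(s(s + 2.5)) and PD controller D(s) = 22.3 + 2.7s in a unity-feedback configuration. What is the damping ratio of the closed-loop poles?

Forward path: (22.3 + 2.7s)·3.9/(s(s+2.5)). The closed-loop characteristic equation is s² + (2.5 + 3.9·2.7)s + 3.9·22.3 = 0.
That is s² + 13.03s + 86.97 = 0, so ω_n = 9.326 rad/s and ζ = 13.03/(2·9.326) = 0.6986.

ζ = 0.699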